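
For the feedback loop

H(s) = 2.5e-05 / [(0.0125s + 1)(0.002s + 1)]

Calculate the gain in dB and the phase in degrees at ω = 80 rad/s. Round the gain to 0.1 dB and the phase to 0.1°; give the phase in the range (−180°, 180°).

At ω = 80 rad/s:
pole (1 + j80·0.0125) = 1 + j1 → |·| ≈ 1.4142, ∠ ≈ 45.00°
pole (1 + j80·0.002) = 1 + j0.16 → |·| ≈ 1.0127, ∠ ≈ 9.09°
|H| = 2.5e-05 · 1 / (1.4142 · 1.0127) ≈ 1.7456e-05
Gain = 20 log₁₀(1.7456e-05) ≈ -95.16 dB
∠H = (0°) − (45.00° + 9.09°) = -54.09°

-95.2 dB, -54.1°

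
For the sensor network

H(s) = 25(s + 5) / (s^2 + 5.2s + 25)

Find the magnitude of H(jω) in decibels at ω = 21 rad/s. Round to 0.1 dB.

2.0 dB

At s = jω = j21:
zero (s+5): 5 + j21 → |·| = √(5²+21²) = √466 ≈ 21.587, ∠ = arctan(21/5) ≈ 76.61°
quadratic: (j21)² + 5.2·j21 + 25 = -416 + j109.2 → |·| ≈ 430.09, ∠ ≈ 165.29°
|H| = 25 · 21.587 / 430.09 ≈ 1.2548
Gain = 20 log₁₀(1.2548) ≈ 1.97 dB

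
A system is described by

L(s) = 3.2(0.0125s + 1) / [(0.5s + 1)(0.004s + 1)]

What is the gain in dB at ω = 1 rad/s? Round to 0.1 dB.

At ω = 1 rad/s:
zero (1 + j1·0.0125) = 1 + j0.0125 → |·| ≈ 1.0001, ∠ ≈ 0.72°
pole (1 + j1·0.5) = 1 + j0.5 → |·| ≈ 1.118, ∠ ≈ 26.57°
pole (1 + j1·0.004) = 1 + j0.004 → |·| ≈ 1, ∠ ≈ 0.23°
|L| = 3.2 · 1.0001 / (1.118 · 1) ≈ 2.8625
Gain = 20 log₁₀(2.8625) ≈ 9.13 dB

9.1 dB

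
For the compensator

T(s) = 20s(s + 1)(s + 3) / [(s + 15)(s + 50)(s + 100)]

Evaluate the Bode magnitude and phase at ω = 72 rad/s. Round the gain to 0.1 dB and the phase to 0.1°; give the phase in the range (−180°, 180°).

19.5 dB, 97.6°

At s = jω = j72:
zero (s+1): 1 + j72 → |·| = √(1²+72²) = √5185 ≈ 72.007, ∠ = arctan(72/1) ≈ 89.20°
zero (s+3): 3 + j72 → |·| = √(3²+72²) = √5193 ≈ 72.062, ∠ = arctan(72/3) ≈ 87.61°
zero at origin: s = j72 → |·| = 72, ∠ = 90.00°
pole (s+15): 15 + j72 → |·| = √(15²+72²) = √5409 ≈ 73.546, ∠ = arctan(72/15) ≈ 78.23°
pole (s+50): 50 + j72 → |·| = √(50²+72²) = √7684 ≈ 87.658, ∠ = arctan(72/50) ≈ 55.22°
pole (s+100): 100 + j72 → |·| = √(100²+72²) = √15184 ≈ 123.22, ∠ = arctan(72/100) ≈ 35.75°
|T| = 20 · 3.7361e+05 / 7.9439e+05 ≈ 9.4062
Gain = 20 log₁₀(9.4062) ≈ 19.47 dB
∠T = 266.81° − 169.20° = 97.61°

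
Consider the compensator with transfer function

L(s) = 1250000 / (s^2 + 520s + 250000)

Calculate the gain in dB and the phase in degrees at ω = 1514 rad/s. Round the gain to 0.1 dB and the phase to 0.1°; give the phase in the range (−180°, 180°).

At s = jω = j1514:
quadratic: (j1514)² + 520·j1514 + 250000 = -2042196 + j787280 → |·| ≈ 2.1887e+06, ∠ ≈ 158.92°
|L| = 1250000 / 2.1887e+06 ≈ 0.57112
Gain = 20 log₁₀(0.57112) ≈ -4.87 dB
∠L = 0.00° − 158.92° = -158.92°

-4.9 dB, -158.9°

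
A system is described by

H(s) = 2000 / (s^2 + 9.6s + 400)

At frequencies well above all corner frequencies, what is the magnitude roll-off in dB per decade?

-40 dB/decade

Each pole contributes −20 dB/decade at high frequency; each zero contributes +20 dB/decade.
Net: 0 zero(s) − 2 pole(s) → -40 dB/decade.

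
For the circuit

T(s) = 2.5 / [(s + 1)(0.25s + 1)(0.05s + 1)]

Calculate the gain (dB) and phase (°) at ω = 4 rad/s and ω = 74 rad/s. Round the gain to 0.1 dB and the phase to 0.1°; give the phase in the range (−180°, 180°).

At ω = 4 rad/s:
pole (1 + j4·1) = 1 + j4 → |·| ≈ 4.1231, ∠ ≈ 75.96°
pole (1 + j4·0.25) = 1 + j1 → |·| ≈ 1.4142, ∠ ≈ 45.00°
pole (1 + j4·0.05) = 1 + j0.2 → |·| ≈ 1.0198, ∠ ≈ 11.31°
|T| = 2.5 · 1 / (4.1231 · 1.4142 · 1.0198) ≈ 0.42043
Gain = 20 log₁₀(0.42043) ≈ -7.53 dB
∠T = (0°) − (75.96° + 45.00° + 11.31°) = -132.27°

At ω = 74 rad/s:
pole (1 + j74·1) = 1 + j74 → |·| ≈ 74.007, ∠ ≈ 89.23°
pole (1 + j74·0.25) = 1 + j18.5 → |·| ≈ 18.527, ∠ ≈ 86.91°
pole (1 + j74·0.05) = 1 + j3.7 → |·| ≈ 3.8328, ∠ ≈ 74.88°
|T| = 2.5 · 1 / (74.007 · 18.527 · 3.8328) ≈ 0.00047571
Gain = 20 log₁₀(0.00047571) ≈ -66.45 dB
∠T = (0°) − (89.23° + 86.91° + 74.88°) = -251.02° ≡ 108.98° (principal value)

ω = 4: -7.5 dB, -132.3°; ω = 74: -66.5 dB, 109.0°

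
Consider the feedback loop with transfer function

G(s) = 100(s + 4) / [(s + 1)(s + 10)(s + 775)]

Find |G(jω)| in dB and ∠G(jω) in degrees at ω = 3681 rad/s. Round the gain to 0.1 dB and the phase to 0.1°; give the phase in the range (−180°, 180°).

At s = jω = j3681:
zero (s+4): 4 + j3681 → |·| = √(4²+3681²) = √13549777 ≈ 3681, ∠ = arctan(3681/4) ≈ 89.94°
pole (s+1): 1 + j3681 → |·| = √(1²+3681²) = √13549762 ≈ 3681, ∠ = arctan(3681/1) ≈ 89.98°
pole (s+10): 10 + j3681 → |·| = √(10²+3681²) = √13549861 ≈ 3681, ∠ = arctan(3681/10) ≈ 89.84°
pole (s+775): 775 + j3681 → |·| = √(775²+3681²) = √14150386 ≈ 3761.7, ∠ = arctan(3681/775) ≈ 78.11°
|G| = 100 · 3681 / 5.097e+10 ≈ 7.2219e-06
Gain = 20 log₁₀(7.2219e-06) ≈ -102.83 dB
∠G = 89.94° − 257.93° = -167.99°

-102.8 dB, -168.0°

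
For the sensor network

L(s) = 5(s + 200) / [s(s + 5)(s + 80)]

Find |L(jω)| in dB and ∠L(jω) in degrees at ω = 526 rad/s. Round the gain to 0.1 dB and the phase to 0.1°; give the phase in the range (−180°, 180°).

At s = jω = j526:
zero (s+200): 200 + j526 → |·| = √(200²+526²) = √316676 ≈ 562.74, ∠ = arctan(526/200) ≈ 69.18°
pole (s+5): 5 + j526 → |·| = √(5²+526²) = √276701 ≈ 526.02, ∠ = arctan(526/5) ≈ 89.46°
pole (s+80): 80 + j526 → |·| = √(80²+526²) = √283076 ≈ 532.05, ∠ = arctan(526/80) ≈ 81.35°
pole at origin: |s| = 526, ∠ = 90.00° (in denominator)
|L| = 5 · 562.74 / 1.4721e+08 ≈ 1.9114e-05
Gain = 20 log₁₀(1.9114e-05) ≈ -94.37 dB
∠L = 69.18° − 260.81° = -191.63° ≡ 168.37° (principal value)

-94.4 dB, 168.4°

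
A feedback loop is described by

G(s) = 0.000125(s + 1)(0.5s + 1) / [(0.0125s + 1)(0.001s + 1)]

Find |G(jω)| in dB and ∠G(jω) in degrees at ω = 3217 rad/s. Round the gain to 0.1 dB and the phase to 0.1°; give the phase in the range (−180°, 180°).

At ω = 3217 rad/s:
zero (1 + j3217·1) = 1 + j3217 → |·| ≈ 3217, ∠ ≈ 89.98°
zero (1 + j3217·0.5) = 1 + j1608.5 → |·| ≈ 1608.5, ∠ ≈ 89.96°
pole (1 + j3217·0.0125) = 1 + j40.2125 → |·| ≈ 40.225, ∠ ≈ 88.58°
pole (1 + j3217·0.001) = 1 + j3.217 → |·| ≈ 3.3688, ∠ ≈ 72.73°
|G| = 0.000125 · 3217 · 1608.5 / (40.225 · 3.3688) ≈ 4.7732
Gain = 20 log₁₀(4.7732) ≈ 13.58 dB
∠G = (89.98° + 89.96°) − (88.58° + 72.73°) = 18.63°

13.6 dB, 18.6°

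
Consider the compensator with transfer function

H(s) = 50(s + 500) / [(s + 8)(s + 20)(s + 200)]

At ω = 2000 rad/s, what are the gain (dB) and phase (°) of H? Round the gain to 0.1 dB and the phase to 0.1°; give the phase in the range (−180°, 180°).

At s = jω = j2000:
zero (s+500): 500 + j2000 → |·| = √(500²+2000²) = √4250000 ≈ 2061.6, ∠ = arctan(2000/500) ≈ 75.96°
pole (s+8): 8 + j2000 → |·| = √(8²+2000²) = √4000064 ≈ 2000, ∠ = arctan(2000/8) ≈ 89.77°
pole (s+20): 20 + j2000 → |·| = √(20²+2000²) = √4000400 ≈ 2000.1, ∠ = arctan(2000/20) ≈ 89.43°
pole (s+200): 200 + j2000 → |·| = √(200²+2000²) = √4040000 ≈ 2010, ∠ = arctan(2000/200) ≈ 84.29°
|H| = 50 · 2061.6 / 8.0404e+09 ≈ 1.282e-05
Gain = 20 log₁₀(1.282e-05) ≈ -97.84 dB
∠H = 75.96° − 263.49° = -187.53° ≡ 172.47° (principal value)

-97.8 dB, 172.5°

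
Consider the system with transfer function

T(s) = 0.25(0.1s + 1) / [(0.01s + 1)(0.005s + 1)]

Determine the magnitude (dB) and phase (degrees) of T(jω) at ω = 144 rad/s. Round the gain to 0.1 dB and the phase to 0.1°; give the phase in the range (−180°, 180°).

At ω = 144 rad/s:
zero (1 + j144·0.1) = 1 + j14.4 → |·| ≈ 14.435, ∠ ≈ 86.03°
pole (1 + j144·0.01) = 1 + j1.44 → |·| ≈ 1.7532, ∠ ≈ 55.22°
pole (1 + j144·0.005) = 1 + j0.72 → |·| ≈ 1.2322, ∠ ≈ 35.75°
|T| = 0.25 · 14.435 / (1.7532 · 1.2322) ≈ 1.6705
Gain = 20 log₁₀(1.6705) ≈ 4.46 dB
∠T = (86.03°) − (55.22° + 35.75°) = -4.94°

4.5 dB, -4.9°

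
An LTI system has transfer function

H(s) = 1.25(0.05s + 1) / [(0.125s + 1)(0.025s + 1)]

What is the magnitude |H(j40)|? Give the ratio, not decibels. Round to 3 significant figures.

0.388

At ω = 40 rad/s:
zero (1 + j40·0.05) = 1 + j2 → |·| ≈ 2.2361, ∠ ≈ 63.43°
pole (1 + j40·0.125) = 1 + j5 → |·| ≈ 5.099, ∠ ≈ 78.69°
pole (1 + j40·0.025) = 1 + j1 → |·| ≈ 1.4142, ∠ ≈ 45.00°
|H| = 1.25 · 2.2361 / (5.099 · 1.4142) ≈ 0.38762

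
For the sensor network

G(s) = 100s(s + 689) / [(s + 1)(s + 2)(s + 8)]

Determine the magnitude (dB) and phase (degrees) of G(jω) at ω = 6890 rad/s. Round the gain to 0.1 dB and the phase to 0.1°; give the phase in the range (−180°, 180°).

-36.7 dB, -95.6°

At s = jω = j6890:
zero (s+689): 689 + j6890 → |·| = √(689²+6890²) = √47946821 ≈ 6924.4, ∠ = arctan(6890/689) ≈ 84.29°
zero at origin: s = j6890 → |·| = 6890, ∠ = 90.00°
pole (s+1): 1 + j6890 → |·| = √(1²+6890²) = √47472101 ≈ 6890, ∠ = arctan(6890/1) ≈ 89.99°
pole (s+2): 2 + j6890 → |·| = √(2²+6890²) = √47472104 ≈ 6890, ∠ = arctan(6890/2) ≈ 89.98°
pole (s+8): 8 + j6890 → |·| = √(8²+6890²) = √47472164 ≈ 6890, ∠ = arctan(6890/8) ≈ 89.93°
|G| = 100 · 4.7709e+07 / 3.2708e+11 ≈ 0.014586
Gain = 20 log₁₀(0.014586) ≈ -36.72 dB
∠G = 174.29° − 269.90° = -95.61°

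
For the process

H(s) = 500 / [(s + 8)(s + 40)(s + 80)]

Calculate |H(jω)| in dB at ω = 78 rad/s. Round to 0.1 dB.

-63.7 dB

At s = jω = j78:
pole (s+8): 8 + j78 → |·| = √(8²+78²) = √6148 ≈ 78.409, ∠ = arctan(78/8) ≈ 84.14°
pole (s+40): 40 + j78 → |·| = √(40²+78²) = √7684 ≈ 87.658, ∠ = arctan(78/40) ≈ 62.85°
pole (s+80): 80 + j78 → |·| = √(80²+78²) = √12484 ≈ 111.73, ∠ = arctan(78/80) ≈ 44.27°
|H| = 500 / 7.6794e+05 ≈ 0.00065109
Gain = 20 log₁₀(0.00065109) ≈ -63.73 dB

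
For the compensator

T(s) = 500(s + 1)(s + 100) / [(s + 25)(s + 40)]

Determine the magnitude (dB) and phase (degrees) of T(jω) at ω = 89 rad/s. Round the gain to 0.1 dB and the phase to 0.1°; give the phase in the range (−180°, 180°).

56.4 dB, -9.1°

At s = jω = j89:
zero (s+1): 1 + j89 → |·| = √(1²+89²) = √7922 ≈ 89.006, ∠ = arctan(89/1) ≈ 89.36°
zero (s+100): 100 + j89 → |·| = √(100²+89²) = √17921 ≈ 133.87, ∠ = arctan(89/100) ≈ 41.67°
pole (s+25): 25 + j89 → |·| = √(25²+89²) = √8546 ≈ 92.445, ∠ = arctan(89/25) ≈ 74.31°
pole (s+40): 40 + j89 → |·| = √(40²+89²) = √9521 ≈ 97.576, ∠ = arctan(89/40) ≈ 65.80°
|T| = 500 · 11915 / 9020.4 ≈ 660.45
Gain = 20 log₁₀(660.45) ≈ 56.40 dB
∠T = 131.03° − 140.11° = -9.08°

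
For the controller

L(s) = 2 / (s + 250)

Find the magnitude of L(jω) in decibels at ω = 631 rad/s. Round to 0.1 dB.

Substitute s = j631:
Numerator: 2 = 2 + j0
Denominator: (j631) + 250 = 250 + j631
|N| = √(2² + 0²) ≈ 2, ∠N ≈ 0.00°
|D| = √(250² + 631²) ≈ 678.72, ∠D ≈ 68.39°
|L| = 2 / 678.72 ≈ 0.0029467
Gain = 20 log₁₀(0.0029467) ≈ -50.61 dB

-50.6 dB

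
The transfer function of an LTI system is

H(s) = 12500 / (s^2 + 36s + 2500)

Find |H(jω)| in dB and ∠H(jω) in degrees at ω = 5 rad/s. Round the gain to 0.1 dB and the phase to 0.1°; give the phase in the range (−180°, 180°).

At s = jω = j5:
quadratic: (j5)² + 36·j5 + 2500 = 2475 + j180 → |·| ≈ 2481.5, ∠ ≈ 4.16°
|H| = 12500 / 2481.5 ≈ 5.0373
Gain = 20 log₁₀(5.0373) ≈ 14.04 dB
∠H = 0.00° − 4.16° = -4.16°

14.0 dB, -4.2°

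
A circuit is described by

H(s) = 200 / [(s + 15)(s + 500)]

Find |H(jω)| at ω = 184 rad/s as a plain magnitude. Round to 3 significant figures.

At s = jω = j184:
pole (s+15): 15 + j184 → |·| = √(15²+184²) = √34081 ≈ 184.61, ∠ = arctan(184/15) ≈ 85.34°
pole (s+500): 500 + j184 → |·| = √(500²+184²) = √283856 ≈ 532.78, ∠ = arctan(184/500) ≈ 20.20°
|H| = 200 / 98357 ≈ 0.0020334

0.00203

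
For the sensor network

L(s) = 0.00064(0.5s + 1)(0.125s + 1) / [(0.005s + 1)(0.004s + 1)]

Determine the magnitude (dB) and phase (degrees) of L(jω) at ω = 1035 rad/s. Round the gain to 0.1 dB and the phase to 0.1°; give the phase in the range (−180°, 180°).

5.6 dB, 24.0°

At ω = 1035 rad/s:
zero (1 + j1035·0.5) = 1 + j517.5 → |·| ≈ 517.5, ∠ ≈ 89.89°
zero (1 + j1035·0.125) = 1 + j129.375 → |·| ≈ 129.38, ∠ ≈ 89.56°
pole (1 + j1035·0.005) = 1 + j5.175 → |·| ≈ 5.2707, ∠ ≈ 79.06°
pole (1 + j1035·0.004) = 1 + j4.14 → |·| ≈ 4.2591, ∠ ≈ 76.42°
|L| = 0.00064 · 517.5 · 129.38 / (5.2707 · 4.2591) ≈ 1.9088
Gain = 20 log₁₀(1.9088) ≈ 5.62 dB
∠L = (89.89° + 89.56°) − (79.06° + 76.42°) = 23.97°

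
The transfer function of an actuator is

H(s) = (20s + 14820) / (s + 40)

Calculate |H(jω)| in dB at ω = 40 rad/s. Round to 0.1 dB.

48.4 dB

Substitute s = j40:
Numerator: 20(j40) + 14820 = 14820 + j800
Denominator: (j40) + 40 = 40 + j40
|N| = √(14820² + 800²) ≈ 14842, ∠N ≈ 3.09°
|D| = √(40² + 40²) ≈ 56.569, ∠D ≈ 45.00°
|H| = 14842 / 56.569 ≈ 262.37
Gain = 20 log₁₀(262.37) ≈ 48.38 dB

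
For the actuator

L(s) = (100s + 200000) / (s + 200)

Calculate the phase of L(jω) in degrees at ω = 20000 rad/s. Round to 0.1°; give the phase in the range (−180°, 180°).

-5.1°

Substitute s = j20000:
Numerator: 100(j20000) + 200000 = 200000 + j2000000
Denominator: (j20000) + 200 = 200 + j20000
|N| = √(200000² + 2000000²) ≈ 2.01e+06, ∠N ≈ 84.29°
|D| = √(200² + 20000²) ≈ 20001, ∠D ≈ 89.43°
∠L = 84.29° − 89.43° = -5.14°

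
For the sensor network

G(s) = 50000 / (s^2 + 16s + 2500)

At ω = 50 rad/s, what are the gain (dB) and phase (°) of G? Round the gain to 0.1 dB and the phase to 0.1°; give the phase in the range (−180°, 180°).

35.9 dB, -90.0°

At s = jω = j50:
quadratic: (j50)² + 16·j50 + 2500 = 0 + j800 → |·| ≈ 800, ∠ ≈ 90.00°
|G| = 50000 / 800 ≈ 62.5
Gain = 20 log₁₀(62.5) ≈ 35.92 dB
∠G = 0.00° − 90.00° = -90.00°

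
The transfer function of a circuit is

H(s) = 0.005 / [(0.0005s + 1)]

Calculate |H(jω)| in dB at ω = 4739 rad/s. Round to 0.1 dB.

-54.2 dB

At ω = 4739 rad/s:
pole (1 + j4739·0.0005) = 1 + j2.3695 → |·| ≈ 2.5719, ∠ ≈ 67.12°
|H| = 0.005 · 1 / (2.5719) ≈ 0.0019441
Gain = 20 log₁₀(0.0019441) ≈ -54.23 dB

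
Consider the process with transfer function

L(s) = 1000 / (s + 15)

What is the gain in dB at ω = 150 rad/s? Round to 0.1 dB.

16.4 dB

Substitute s = j150:
Numerator: 1000 = 1000 + j0
Denominator: (j150) + 15 = 15 + j150
|N| = √(1000² + 0²) ≈ 1000, ∠N ≈ 0.00°
|D| = √(15² + 150²) ≈ 150.75, ∠D ≈ 84.29°
|L| = 1000 / 150.75 ≈ 6.6335
Gain = 20 log₁₀(6.6335) ≈ 16.43 dB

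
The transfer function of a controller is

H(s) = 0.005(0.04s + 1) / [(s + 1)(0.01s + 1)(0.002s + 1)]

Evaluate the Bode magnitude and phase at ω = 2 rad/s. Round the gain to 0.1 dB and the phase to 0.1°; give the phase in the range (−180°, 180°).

-53.0 dB, -60.2°

At ω = 2 rad/s:
zero (1 + j2·0.04) = 1 + j0.08 → |·| ≈ 1.0032, ∠ ≈ 4.57°
pole (1 + j2·1) = 1 + j2 → |·| ≈ 2.2361, ∠ ≈ 63.43°
pole (1 + j2·0.01) = 1 + j0.02 → |·| ≈ 1.0002, ∠ ≈ 1.15°
pole (1 + j2·0.002) = 1 + j0.004 → |·| ≈ 1, ∠ ≈ 0.23°
|H| = 0.005 · 1.0032 / (2.2361 · 1.0002 · 1) ≈ 0.0022427
Gain = 20 log₁₀(0.0022427) ≈ -52.98 dB
∠H = (4.57°) − (63.43° + 1.15° + 0.23°) = -60.24°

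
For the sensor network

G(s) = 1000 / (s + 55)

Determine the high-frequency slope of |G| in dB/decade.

Each pole contributes −20 dB/decade at high frequency; each zero contributes +20 dB/decade.
Net: 0 zero(s) − 1 pole(s) → -20 dB/decade.

-20 dB/decade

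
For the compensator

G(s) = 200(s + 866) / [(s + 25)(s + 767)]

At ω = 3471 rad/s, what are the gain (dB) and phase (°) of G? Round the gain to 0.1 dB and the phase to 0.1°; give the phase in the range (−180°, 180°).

-24.7 dB, -91.1°

At s = jω = j3471:
zero (s+866): 866 + j3471 → |·| = √(866²+3471²) = √12797797 ≈ 3577.4, ∠ = arctan(3471/866) ≈ 75.99°
pole (s+25): 25 + j3471 → |·| = √(25²+3471²) = √12048466 ≈ 3471.1, ∠ = arctan(3471/25) ≈ 89.59°
pole (s+767): 767 + j3471 → |·| = √(767²+3471²) = √12636130 ≈ 3554.7, ∠ = arctan(3471/767) ≈ 77.54°
|G| = 200 · 3577.4 / 1.2339e+07 ≈ 0.057985
Gain = 20 log₁₀(0.057985) ≈ -24.73 dB
∠G = 75.99° − 167.13° = -91.14°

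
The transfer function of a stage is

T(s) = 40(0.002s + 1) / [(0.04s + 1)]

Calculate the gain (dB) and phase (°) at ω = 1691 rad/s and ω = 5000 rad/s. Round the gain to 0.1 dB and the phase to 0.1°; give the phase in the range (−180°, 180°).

ω = 1691: 6.4 dB, -15.6°; ω = 5000: 6.1 dB, -5.4°

At ω = 1691 rad/s:
zero (1 + j1691·0.002) = 1 + j3.382 → |·| ≈ 3.5267, ∠ ≈ 73.53°
pole (1 + j1691·0.04) = 1 + j67.64 → |·| ≈ 67.647, ∠ ≈ 89.15°
|T| = 40 · 3.5267 / (67.647) ≈ 2.0854
Gain = 20 log₁₀(2.0854) ≈ 6.38 dB
∠T = (73.53°) − (89.15°) = -15.62°

At ω = 5000 rad/s:
zero (1 + j5000·0.002) = 1 + j10 → |·| ≈ 10.05, ∠ ≈ 84.29°
pole (1 + j5000·0.04) = 1 + j200 → |·| ≈ 200, ∠ ≈ 89.71°
|T| = 40 · 10.05 / (200) ≈ 2.01
Gain = 20 log₁₀(2.01) ≈ 6.06 dB
∠T = (84.29°) − (89.71°) = -5.42°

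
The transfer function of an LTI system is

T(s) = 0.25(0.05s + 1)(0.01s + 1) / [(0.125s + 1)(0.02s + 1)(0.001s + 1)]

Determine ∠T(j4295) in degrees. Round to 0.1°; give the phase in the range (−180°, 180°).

-77.7°

At ω = 4295 rad/s:
zero (1 + j4295·0.05) = 1 + j214.75 → |·| ≈ 214.75, ∠ ≈ 89.73°
zero (1 + j4295·0.01) = 1 + j42.95 → |·| ≈ 42.962, ∠ ≈ 88.67°
pole (1 + j4295·0.125) = 1 + j536.875 → |·| ≈ 536.88, ∠ ≈ 89.89°
pole (1 + j4295·0.02) = 1 + j85.9 → |·| ≈ 85.906, ∠ ≈ 89.33°
pole (1 + j4295·0.001) = 1 + j4.295 → |·| ≈ 4.4099, ∠ ≈ 76.89°
∠T = (89.73° + 88.67°) − (89.89° + 89.33° + 76.89°) = -77.71°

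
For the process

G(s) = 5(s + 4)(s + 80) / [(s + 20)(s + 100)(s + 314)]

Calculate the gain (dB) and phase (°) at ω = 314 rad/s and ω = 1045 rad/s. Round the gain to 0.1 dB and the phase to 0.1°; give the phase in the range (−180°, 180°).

ω = 314: -39.1 dB, -38.7°; ω = 1045: -46.8 dB, -71.3°

At s = jω = j314:
zero (s+4): 4 + j314 → |·| = √(4²+314²) = √98612 ≈ 314.03, ∠ = arctan(314/4) ≈ 89.27°
zero (s+80): 80 + j314 → |·| = √(80²+314²) = √104996 ≈ 324.03, ∠ = arctan(314/80) ≈ 75.71°
pole (s+20): 20 + j314 → |·| = √(20²+314²) = √98996 ≈ 314.64, ∠ = arctan(314/20) ≈ 86.36°
pole (s+100): 100 + j314 → |·| = √(100²+314²) = √108596 ≈ 329.54, ∠ = arctan(314/100) ≈ 72.33°
pole (s+314): 314 + j314 → |·| = √(314²+314²) = √197192 ≈ 444.06, ∠ = arctan(314/314) ≈ 45.00°
|G| = 5 · 1.0176e+05 / 4.6043e+07 ≈ 0.011051
Gain = 20 log₁₀(0.011051) ≈ -39.13 dB
∠G = 164.98° − 203.69° = -38.71°

At s = jω = j1045:
zero (s+4): 4 + j1045 → |·| = √(4²+1045²) = √1092041 ≈ 1045, ∠ = arctan(1045/4) ≈ 89.78°
zero (s+80): 80 + j1045 → |·| = √(80²+1045²) = √1098425 ≈ 1048.1, ∠ = arctan(1045/80) ≈ 85.62°
pole (s+20): 20 + j1045 → |·| = √(20²+1045²) = √1092425 ≈ 1045.2, ∠ = arctan(1045/20) ≈ 88.90°
pole (s+100): 100 + j1045 → |·| = √(100²+1045²) = √1102025 ≈ 1049.8, ∠ = arctan(1045/100) ≈ 84.53°
pole (s+314): 314 + j1045 → |·| = √(314²+1045²) = √1190621 ≈ 1091.2, ∠ = arctan(1045/314) ≈ 73.28°
|G| = 5 · 1.0953e+06 / 1.1973e+09 ≈ 0.004574
Gain = 20 log₁₀(0.004574) ≈ -46.79 dB
∠G = 175.40° − 246.71° = -71.31°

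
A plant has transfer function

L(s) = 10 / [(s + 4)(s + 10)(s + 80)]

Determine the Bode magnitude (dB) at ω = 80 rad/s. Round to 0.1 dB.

-97.3 dB

At s = jω = j80:
pole (s+4): 4 + j80 → |·| = √(4²+80²) = √6416 ≈ 80.1, ∠ = arctan(80/4) ≈ 87.14°
pole (s+10): 10 + j80 → |·| = √(10²+80²) = √6500 ≈ 80.623, ∠ = arctan(80/10) ≈ 82.87°
pole (s+80): 80 + j80 → |·| = √(80²+80²) = √12800 ≈ 113.14, ∠ = arctan(80/80) ≈ 45.00°
|L| = 10 / 7.3065e+05 ≈ 1.3686e-05
Gain = 20 log₁₀(1.3686e-05) ≈ -97.27 dB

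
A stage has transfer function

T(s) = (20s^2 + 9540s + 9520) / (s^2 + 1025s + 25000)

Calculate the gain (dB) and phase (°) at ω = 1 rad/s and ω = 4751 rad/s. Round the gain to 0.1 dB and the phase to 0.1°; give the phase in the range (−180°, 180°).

ω = 1: -5.4 dB, 42.8°; ω = 4751: 25.9 dB, 6.5°

Substitute s = j1:
Numerator: 20(j1)^2 + 9540(j1) + 9520 = 9500 + j9540
Denominator: (j1)^2 + 1025(j1) + 25000 = 24999 + j1025
|N| = √(9500² + 9540²) ≈ 13463, ∠N ≈ 45.12°
|D| = √(24999² + 1025²) ≈ 25020, ∠D ≈ 2.35°
|T| = 13463 / 25020 ≈ 0.53809
Gain = 20 log₁₀(0.53809) ≈ -5.38 dB
∠T = 45.12° − 2.35° = 42.77°

Substitute s = j4751:
Numerator: 20(j4751)^2 + 9540(j4751) + 9520 = -451430500 + j45324540
Denominator: (j4751)^2 + 1025(j4751) + 25000 = -22547001 + j4869775
|N| = √(451430500² + 45324540²) ≈ 4.537e+08, ∠N ≈ 174.27°
|D| = √(22547001² + 4869775²) ≈ 2.3067e+07, ∠D ≈ 167.81°
|T| = 4.537e+08 / 2.3067e+07 ≈ 19.669
Gain = 20 log₁₀(19.669) ≈ 25.88 dB
∠T = 174.27° − 167.81° = 6.46°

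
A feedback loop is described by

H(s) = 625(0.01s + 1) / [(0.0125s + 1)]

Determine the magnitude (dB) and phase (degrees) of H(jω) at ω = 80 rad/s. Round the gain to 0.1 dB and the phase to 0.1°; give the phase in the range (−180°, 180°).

55.1 dB, -6.3°

At ω = 80 rad/s:
zero (1 + j80·0.01) = 1 + j0.8 → |·| ≈ 1.2806, ∠ ≈ 38.66°
pole (1 + j80·0.0125) = 1 + j1 → |·| ≈ 1.4142, ∠ ≈ 45.00°
|H| = 625 · 1.2806 / (1.4142) ≈ 565.96
Gain = 20 log₁₀(565.96) ≈ 55.06 dB
∠H = (38.66°) − (45.00°) = -6.34°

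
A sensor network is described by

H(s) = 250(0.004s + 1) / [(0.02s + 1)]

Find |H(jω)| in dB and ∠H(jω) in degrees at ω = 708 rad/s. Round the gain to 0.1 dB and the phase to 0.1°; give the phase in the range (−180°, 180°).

34.5 dB, -15.4°

At ω = 708 rad/s:
zero (1 + j708·0.004) = 1 + j2.832 → |·| ≈ 3.0034, ∠ ≈ 70.55°
pole (1 + j708·0.02) = 1 + j14.16 → |·| ≈ 14.195, ∠ ≈ 85.96°
|H| = 250 · 3.0034 / (14.195) ≈ 52.895
Gain = 20 log₁₀(52.895) ≈ 34.47 dB
∠H = (70.55°) − (85.96°) = -15.41°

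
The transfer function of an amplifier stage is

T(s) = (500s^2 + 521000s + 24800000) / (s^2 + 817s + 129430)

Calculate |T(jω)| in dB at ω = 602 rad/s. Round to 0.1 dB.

56.2 dB

Substitute s = j602:
Numerator: 500(j602)^2 + 521000(j602) + 24800000 = -156402000 + j313642000
Denominator: (j602)^2 + 817(j602) + 129430 = -232974 + j491834
|N| = √(156402000² + 313642000²) ≈ 3.5048e+08, ∠N ≈ 116.50°
|D| = √(232974² + 491834²) ≈ 5.4422e+05, ∠D ≈ 115.35°
|T| = 3.5048e+08 / 5.4422e+05 ≈ 644
Gain = 20 log₁₀(644) ≈ 56.18 dB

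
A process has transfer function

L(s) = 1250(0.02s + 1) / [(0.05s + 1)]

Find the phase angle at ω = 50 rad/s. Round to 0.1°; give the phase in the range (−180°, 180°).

At ω = 50 rad/s:
zero (1 + j50·0.02) = 1 + j1 → |·| ≈ 1.4142, ∠ ≈ 45.00°
pole (1 + j50·0.05) = 1 + j2.5 → |·| ≈ 2.6926, ∠ ≈ 68.20°
∠L = (45.00°) − (68.20°) = -23.20°

-23.2°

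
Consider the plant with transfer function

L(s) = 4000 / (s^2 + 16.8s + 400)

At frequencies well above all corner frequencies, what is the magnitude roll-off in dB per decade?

Each pole contributes −20 dB/decade at high frequency; each zero contributes +20 dB/decade.
Net: 0 zero(s) − 2 pole(s) → -40 dB/decade.

-40 dB/decade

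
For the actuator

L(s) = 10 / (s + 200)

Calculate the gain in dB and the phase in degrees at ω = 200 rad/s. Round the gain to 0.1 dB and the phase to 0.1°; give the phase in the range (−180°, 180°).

-29.0 dB, -45.0°

Substitute s = j200:
Numerator: 10 = 10 + j0
Denominator: (j200) + 200 = 200 + j200
|N| = √(10² + 0²) ≈ 10, ∠N ≈ 0.00°
|D| = √(200² + 200²) ≈ 282.84, ∠D ≈ 45.00°
|L| = 10 / 282.84 ≈ 0.035356
Gain = 20 log₁₀(0.035356) ≈ -29.03 dB
∠L = 0.00° − 45.00° = -45.00°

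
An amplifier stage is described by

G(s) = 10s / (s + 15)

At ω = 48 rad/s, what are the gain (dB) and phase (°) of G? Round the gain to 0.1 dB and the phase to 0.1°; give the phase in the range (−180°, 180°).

At s = jω = j48:
zero at origin: s = j48 → |·| = 48, ∠ = 90.00°
pole (s+15): 15 + j48 → |·| = √(15²+48²) = √2529 ≈ 50.289, ∠ = arctan(48/15) ≈ 72.65°
|G| = 10 · 48 / 50.289 ≈ 9.5448
Gain = 20 log₁₀(9.5448) ≈ 19.60 dB
∠G = 90.00° − 72.65° = 17.35°

19.6 dB, 17.4°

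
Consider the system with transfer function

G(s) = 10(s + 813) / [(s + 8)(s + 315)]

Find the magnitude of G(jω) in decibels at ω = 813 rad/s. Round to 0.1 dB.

At s = jω = j813:
zero (s+813): 813 + j813 → |·| = √(813²+813²) = √1321938 ≈ 1149.8, ∠ = arctan(813/813) ≈ 45.00°
pole (s+8): 8 + j813 → |·| = √(8²+813²) = √661033 ≈ 813.04, ∠ = arctan(813/8) ≈ 89.44°
pole (s+315): 315 + j813 → |·| = √(315²+813²) = √760194 ≈ 871.89, ∠ = arctan(813/315) ≈ 68.82°
|G| = 10 · 1149.8 / 7.0888e+05 ≈ 0.01622
Gain = 20 log₁₀(0.01622) ≈ -35.80 dB

-35.8 dB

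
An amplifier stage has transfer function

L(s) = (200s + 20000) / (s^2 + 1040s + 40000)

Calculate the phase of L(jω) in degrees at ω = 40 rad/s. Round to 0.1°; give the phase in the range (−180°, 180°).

-25.5°

Substitute s = j40:
Numerator: 200(j40) + 20000 = 20000 + j8000
Denominator: (j40)^2 + 1040(j40) + 40000 = 38400 + j41600
|N| = √(20000² + 8000²) ≈ 21541, ∠N ≈ 21.80°
|D| = √(38400² + 41600²) ≈ 56614, ∠D ≈ 47.29°
∠L = 21.80° − 47.29° = -25.49°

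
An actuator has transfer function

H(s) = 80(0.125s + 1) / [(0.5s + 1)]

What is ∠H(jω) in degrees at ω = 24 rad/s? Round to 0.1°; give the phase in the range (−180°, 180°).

-13.7°

At ω = 24 rad/s:
zero (1 + j24·0.125) = 1 + j3 → |·| ≈ 3.1623, ∠ ≈ 71.57°
pole (1 + j24·0.5) = 1 + j12 → |·| ≈ 12.042, ∠ ≈ 85.24°
∠H = (71.57°) − (85.24°) = -13.67°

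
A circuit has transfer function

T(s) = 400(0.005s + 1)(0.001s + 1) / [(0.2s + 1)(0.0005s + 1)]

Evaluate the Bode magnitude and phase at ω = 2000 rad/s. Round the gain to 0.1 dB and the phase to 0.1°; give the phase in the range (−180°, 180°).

24.0 dB, 12.9°

At ω = 2000 rad/s:
zero (1 + j2000·0.005) = 1 + j10 → |·| ≈ 10.05, ∠ ≈ 84.29°
zero (1 + j2000·0.001) = 1 + j2 → |·| ≈ 2.2361, ∠ ≈ 63.43°
pole (1 + j2000·0.2) = 1 + j400 → |·| ≈ 400, ∠ ≈ 89.86°
pole (1 + j2000·0.0005) = 1 + j1 → |·| ≈ 1.4142, ∠ ≈ 45.00°
|T| = 400 · 10.05 · 2.2361 / (400 · 1.4142) ≈ 15.891
Gain = 20 log₁₀(15.891) ≈ 24.02 dB
∠T = (84.29° + 63.43°) − (89.86° + 45.00°) = 12.86°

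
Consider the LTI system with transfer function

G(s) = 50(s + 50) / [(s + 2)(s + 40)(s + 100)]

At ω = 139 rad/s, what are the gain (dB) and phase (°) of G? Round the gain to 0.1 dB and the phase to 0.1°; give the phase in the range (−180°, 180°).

-53.4 dB, -147.2°

At s = jω = j139:
zero (s+50): 50 + j139 → |·| = √(50²+139²) = √21821 ≈ 147.72, ∠ = arctan(139/50) ≈ 70.22°
pole (s+2): 2 + j139 → |·| = √(2²+139²) = √19325 ≈ 139.01, ∠ = arctan(139/2) ≈ 89.18°
pole (s+40): 40 + j139 → |·| = √(40²+139²) = √20921 ≈ 144.64, ∠ = arctan(139/40) ≈ 73.95°
pole (s+100): 100 + j139 → |·| = √(100²+139²) = √29321 ≈ 171.23, ∠ = arctan(139/100) ≈ 54.27°
|G| = 50 · 147.72 / 3.4428e+06 ≈ 0.0021453
Gain = 20 log₁₀(0.0021453) ≈ -53.37 dB
∠G = 70.22° − 217.40° = -147.18°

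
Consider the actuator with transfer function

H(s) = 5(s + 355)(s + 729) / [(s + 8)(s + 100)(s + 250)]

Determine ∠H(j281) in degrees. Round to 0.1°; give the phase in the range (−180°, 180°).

At s = jω = j281:
zero (s+355): 355 + j281 → |·| = √(355²+281²) = √204986 ≈ 452.75, ∠ = arctan(281/355) ≈ 38.36°
zero (s+729): 729 + j281 → |·| = √(729²+281²) = √610402 ≈ 781.28, ∠ = arctan(281/729) ≈ 21.08°
pole (s+8): 8 + j281 → |·| = √(8²+281²) = √79025 ≈ 281.11, ∠ = arctan(281/8) ≈ 88.37°
pole (s+100): 100 + j281 → |·| = √(100²+281²) = √88961 ≈ 298.26, ∠ = arctan(281/100) ≈ 70.41°
pole (s+250): 250 + j281 → |·| = √(250²+281²) = √141461 ≈ 376.11, ∠ = arctan(281/250) ≈ 48.34°
∠H = 59.44° − 207.12° = -147.68°

-147.7°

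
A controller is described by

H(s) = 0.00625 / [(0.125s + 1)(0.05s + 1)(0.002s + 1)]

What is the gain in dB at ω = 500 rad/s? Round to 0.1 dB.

-111.0 dB

At ω = 500 rad/s:
pole (1 + j500·0.125) = 1 + j62.5 → |·| ≈ 62.508, ∠ ≈ 89.08°
pole (1 + j500·0.05) = 1 + j25 → |·| ≈ 25.02, ∠ ≈ 87.71°
pole (1 + j500·0.002) = 1 + j1 → |·| ≈ 1.4142, ∠ ≈ 45.00°
|H| = 0.00625 · 1 / (62.508 · 25.02 · 1.4142) ≈ 2.8258e-06
Gain = 20 log₁₀(2.8258e-06) ≈ -110.98 dB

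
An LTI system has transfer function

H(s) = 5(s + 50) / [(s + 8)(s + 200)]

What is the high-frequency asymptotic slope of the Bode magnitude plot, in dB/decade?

Each pole contributes −20 dB/decade at high frequency; each zero contributes +20 dB/decade.
Net: 1 zero(s) − 2 pole(s) → -20 dB/decade.

-20 dB/decade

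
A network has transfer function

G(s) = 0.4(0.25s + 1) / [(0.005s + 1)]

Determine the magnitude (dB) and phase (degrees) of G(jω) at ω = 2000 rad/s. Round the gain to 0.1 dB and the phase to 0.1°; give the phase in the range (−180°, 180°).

26.0 dB, 5.6°

At ω = 2000 rad/s:
zero (1 + j2000·0.25) = 1 + j500 → |·| ≈ 500, ∠ ≈ 89.89°
pole (1 + j2000·0.005) = 1 + j10 → |·| ≈ 10.05, ∠ ≈ 84.29°
|G| = 0.4 · 500 / (10.05) ≈ 19.9
Gain = 20 log₁₀(19.9) ≈ 25.98 dB
∠G = (89.89°) − (84.29°) = 5.60°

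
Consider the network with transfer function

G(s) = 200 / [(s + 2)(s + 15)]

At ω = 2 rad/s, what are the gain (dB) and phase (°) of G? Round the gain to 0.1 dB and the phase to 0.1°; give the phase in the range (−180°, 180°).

13.4 dB, -52.6°

At s = jω = j2:
pole (s+2): 2 + j2 → |·| = √(2²+2²) = √8 ≈ 2.8284, ∠ = arctan(2/2) ≈ 45.00°
pole (s+15): 15 + j2 → |·| = √(15²+2²) = √229 ≈ 15.133, ∠ = arctan(2/15) ≈ 7.59°
|G| = 200 / 42.802 ≈ 4.6727
Gain = 20 log₁₀(4.6727) ≈ 13.39 dB
∠G = 0.00° − 52.59° = -52.59°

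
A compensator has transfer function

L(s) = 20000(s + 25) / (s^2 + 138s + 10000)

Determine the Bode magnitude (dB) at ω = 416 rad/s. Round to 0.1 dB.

33.7 dB

At s = jω = j416:
zero (s+25): 25 + j416 → |·| = √(25²+416²) = √173681 ≈ 416.75, ∠ = arctan(416/25) ≈ 86.56°
quadratic: (j416)² + 138·j416 + 10000 = -163056 + j57408 → |·| ≈ 1.7287e+05, ∠ ≈ 160.60°
|L| = 20000 · 416.75 / 1.7287e+05 ≈ 48.215
Gain = 20 log₁₀(48.215) ≈ 33.66 dB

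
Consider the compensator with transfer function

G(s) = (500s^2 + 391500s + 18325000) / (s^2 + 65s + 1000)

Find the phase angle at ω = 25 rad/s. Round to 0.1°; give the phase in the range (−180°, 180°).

-48.5°

Substitute s = j25:
Numerator: 500(j25)^2 + 391500(j25) + 18325000 = 18012500 + j9787500
Denominator: (j25)^2 + 65(j25) + 1000 = 375 + j1625
|N| = √(18012500² + 9787500²) ≈ 2.05e+07, ∠N ≈ 28.52°
|D| = √(375² + 1625²) ≈ 1667.7, ∠D ≈ 77.01°
∠G = 28.52° − 77.01° = -48.49°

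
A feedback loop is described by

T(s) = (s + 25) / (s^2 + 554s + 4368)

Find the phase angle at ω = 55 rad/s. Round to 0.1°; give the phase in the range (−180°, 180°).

Substitute s = j55:
Numerator: (j55) + 25 = 25 + j55
Denominator: (j55)^2 + 554(j55) + 4368 = 1343 + j30470
|N| = √(25² + 55²) ≈ 60.415, ∠N ≈ 65.56°
|D| = √(1343² + 30470²) ≈ 30500, ∠D ≈ 87.48°
∠T = 65.56° − 87.48° = -21.92°

-21.9°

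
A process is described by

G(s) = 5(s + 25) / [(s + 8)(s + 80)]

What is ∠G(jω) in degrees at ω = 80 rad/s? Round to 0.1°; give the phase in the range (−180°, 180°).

At s = jω = j80:
zero (s+25): 25 + j80 → |·| = √(25²+80²) = √7025 ≈ 83.815, ∠ = arctan(80/25) ≈ 72.65°
pole (s+8): 8 + j80 → |·| = √(8²+80²) = √6464 ≈ 80.399, ∠ = arctan(80/8) ≈ 84.29°
pole (s+80): 80 + j80 → |·| = √(80²+80²) = √12800 ≈ 113.14, ∠ = arctan(80/80) ≈ 45.00°
∠G = 72.65° − 129.29° = -56.64°

-56.6°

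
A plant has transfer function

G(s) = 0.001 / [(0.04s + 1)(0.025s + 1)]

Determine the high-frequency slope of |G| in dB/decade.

Each pole contributes −20 dB/decade at high frequency; each zero contributes +20 dB/decade.
Net: 0 zero(s) − 2 pole(s) → -40 dB/decade.

-40 dB/decade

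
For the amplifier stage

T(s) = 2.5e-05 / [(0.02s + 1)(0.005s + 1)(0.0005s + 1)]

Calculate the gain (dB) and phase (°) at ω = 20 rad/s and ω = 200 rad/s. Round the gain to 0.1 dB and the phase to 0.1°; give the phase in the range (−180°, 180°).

ω = 20: -92.7 dB, -28.1°; ω = 200: -107.4 dB, -126.7°

At ω = 20 rad/s:
pole (1 + j20·0.02) = 1 + j0.4 → |·| ≈ 1.077, ∠ ≈ 21.80°
pole (1 + j20·0.005) = 1 + j0.1 → |·| ≈ 1.005, ∠ ≈ 5.71°
pole (1 + j20·0.0005) = 1 + j0.01 → |·| ≈ 1, ∠ ≈ 0.57°
|T| = 2.5e-05 · 1 / (1.077 · 1.005 · 1) ≈ 2.3097e-05
Gain = 20 log₁₀(2.3097e-05) ≈ -92.73 dB
∠T = (0°) − (21.80° + 5.71° + 0.57°) = -28.08°

At ω = 200 rad/s:
pole (1 + j200·0.02) = 1 + j4 → |·| ≈ 4.1231, ∠ ≈ 75.96°
pole (1 + j200·0.005) = 1 + j1 → |·| ≈ 1.4142, ∠ ≈ 45.00°
pole (1 + j200·0.0005) = 1 + j0.1 → |·| ≈ 1.005, ∠ ≈ 5.71°
|T| = 2.5e-05 · 1 / (4.1231 · 1.4142 · 1.005) ≈ 4.2662e-06
Gain = 20 log₁₀(4.2662e-06) ≈ -107.40 dB
∠T = (0°) − (75.96° + 45.00° + 5.71°) = -126.67°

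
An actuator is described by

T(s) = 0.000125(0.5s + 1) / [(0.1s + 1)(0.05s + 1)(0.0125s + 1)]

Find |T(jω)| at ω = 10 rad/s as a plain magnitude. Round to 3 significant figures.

0.000400

At ω = 10 rad/s:
zero (1 + j10·0.5) = 1 + j5 → |·| ≈ 5.099, ∠ ≈ 78.69°
pole (1 + j10·0.1) = 1 + j1 → |·| ≈ 1.4142, ∠ ≈ 45.00°
pole (1 + j10·0.05) = 1 + j0.5 → |·| ≈ 1.118, ∠ ≈ 26.57°
pole (1 + j10·0.0125) = 1 + j0.125 → |·| ≈ 1.0078, ∠ ≈ 7.13°
|T| = 0.000125 · 5.099 / (1.4142 · 1.118 · 1.0078) ≈ 0.00040001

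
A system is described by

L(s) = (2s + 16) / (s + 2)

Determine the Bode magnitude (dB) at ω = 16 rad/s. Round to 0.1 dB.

6.9 dB

Substitute s = j16:
Numerator: 2(j16) + 16 = 16 + j32
Denominator: (j16) + 2 = 2 + j16
|N| = √(16² + 32²) ≈ 35.777, ∠N ≈ 63.43°
|D| = √(2² + 16²) ≈ 16.125, ∠D ≈ 82.87°
|L| = 35.777 / 16.125 ≈ 2.2187
Gain = 20 log₁₀(2.2187) ≈ 6.92 dB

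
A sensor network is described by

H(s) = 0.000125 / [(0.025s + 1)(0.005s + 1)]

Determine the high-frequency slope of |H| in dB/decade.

-40 dB/decade

Each pole contributes −20 dB/decade at high frequency; each zero contributes +20 dB/decade.
Net: 0 zero(s) − 2 pole(s) → -40 dB/decade.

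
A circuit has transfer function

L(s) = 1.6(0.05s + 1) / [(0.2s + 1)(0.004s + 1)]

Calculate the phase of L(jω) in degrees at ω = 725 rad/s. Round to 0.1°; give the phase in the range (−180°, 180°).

At ω = 725 rad/s:
zero (1 + j725·0.05) = 1 + j36.25 → |·| ≈ 36.264, ∠ ≈ 88.42°
pole (1 + j725·0.2) = 1 + j145 → |·| ≈ 145, ∠ ≈ 89.60°
pole (1 + j725·0.004) = 1 + j2.9 → |·| ≈ 3.0676, ∠ ≈ 70.97°
∠L = (88.42°) − (89.60° + 70.97°) = -72.15°

-72.2°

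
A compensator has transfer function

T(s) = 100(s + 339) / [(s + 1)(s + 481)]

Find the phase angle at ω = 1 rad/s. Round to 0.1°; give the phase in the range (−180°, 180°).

-45.0°

At s = jω = j1:
zero (s+339): 339 + j1 → |·| = √(339²+1²) = √114922 ≈ 339, ∠ = arctan(1/339) ≈ 0.17°
pole (s+1): 1 + j1 → |·| = √(1²+1²) = √2 ≈ 1.4142, ∠ = arctan(1/1) ≈ 45.00°
pole (s+481): 481 + j1 → |·| = √(481²+1²) = √231362 ≈ 481, ∠ = arctan(1/481) ≈ 0.12°
∠T = 0.17° − 45.12° = -44.95°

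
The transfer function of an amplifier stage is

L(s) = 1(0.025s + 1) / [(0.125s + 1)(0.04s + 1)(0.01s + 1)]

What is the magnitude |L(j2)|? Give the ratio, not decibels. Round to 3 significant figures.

0.968

At ω = 2 rad/s:
zero (1 + j2·0.025) = 1 + j0.05 → |·| ≈ 1.0012, ∠ ≈ 2.86°
pole (1 + j2·0.125) = 1 + j0.25 → |·| ≈ 1.0308, ∠ ≈ 14.04°
pole (1 + j2·0.04) = 1 + j0.08 → |·| ≈ 1.0032, ∠ ≈ 4.57°
pole (1 + j2·0.01) = 1 + j0.02 → |·| ≈ 1.0002, ∠ ≈ 1.15°
|L| = 1 · 1.0012 / (1.0308 · 1.0032 · 1.0002) ≈ 0.96799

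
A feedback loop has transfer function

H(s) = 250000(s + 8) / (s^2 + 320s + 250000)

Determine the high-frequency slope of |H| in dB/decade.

-20 dB/decade

Each pole contributes −20 dB/decade at high frequency; each zero contributes +20 dB/decade.
Net: 1 zero(s) − 2 pole(s) → -20 dB/decade.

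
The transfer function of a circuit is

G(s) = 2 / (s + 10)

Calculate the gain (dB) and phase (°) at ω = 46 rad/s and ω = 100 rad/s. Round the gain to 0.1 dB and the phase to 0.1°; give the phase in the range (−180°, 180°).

Substitute s = j46:
Numerator: 2 = 2 + j0
Denominator: (j46) + 10 = 10 + j46
|N| = √(2² + 0²) ≈ 2, ∠N ≈ 0.00°
|D| = √(10² + 46²) ≈ 47.074, ∠D ≈ 77.74°
|G| = 2 / 47.074 ≈ 0.042486
Gain = 20 log₁₀(0.042486) ≈ -27.44 dB
∠G = 0.00° − 77.74° = -77.74°

Substitute s = j100:
Numerator: 2 = 2 + j0
Denominator: (j100) + 10 = 10 + j100
|N| = √(2² + 0²) ≈ 2, ∠N ≈ 0.00°
|D| = √(10² + 100²) ≈ 100.5, ∠D ≈ 84.29°
|G| = 2 / 100.5 ≈ 0.0199
Gain = 20 log₁₀(0.0199) ≈ -34.02 dB
∠G = 0.00° − 84.29° = -84.29°

ω = 46: -27.4 dB, -77.7°; ω = 100: -34.0 dB, -84.3°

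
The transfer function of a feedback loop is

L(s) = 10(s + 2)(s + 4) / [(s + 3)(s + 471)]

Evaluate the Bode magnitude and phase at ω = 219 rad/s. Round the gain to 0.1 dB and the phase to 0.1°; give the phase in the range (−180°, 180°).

12.5 dB, 64.3°

At s = jω = j219:
zero (s+2): 2 + j219 → |·| = √(2²+219²) = √47965 ≈ 219.01, ∠ = arctan(219/2) ≈ 89.48°
zero (s+4): 4 + j219 → |·| = √(4²+219²) = √47977 ≈ 219.04, ∠ = arctan(219/4) ≈ 88.95°
pole (s+3): 3 + j219 → |·| = √(3²+219²) = √47970 ≈ 219.02, ∠ = arctan(219/3) ≈ 89.22°
pole (s+471): 471 + j219 → |·| = √(471²+219²) = √269802 ≈ 519.42, ∠ = arctan(219/471) ≈ 24.94°
|L| = 10 · 47972 / 1.1376e+05 ≈ 4.2169
Gain = 20 log₁₀(4.2169) ≈ 12.50 dB
∠L = 178.43° − 114.16° = 64.27°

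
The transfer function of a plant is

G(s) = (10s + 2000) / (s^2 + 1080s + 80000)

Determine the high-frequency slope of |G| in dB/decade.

-20 dB/decade

Each pole contributes −20 dB/decade at high frequency; each zero contributes +20 dB/decade.
Net: 1 zero(s) − 2 pole(s) → -20 dB/decade.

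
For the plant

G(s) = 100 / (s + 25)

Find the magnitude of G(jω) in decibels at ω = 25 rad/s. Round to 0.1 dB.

At s = jω = j25:
pole (s+25): 25 + j25 → |·| = √(25²+25²) = √1250 ≈ 35.355, ∠ = arctan(25/25) ≈ 45.00°
|G| = 100 / 35.355 ≈ 2.8285
Gain = 20 log₁₀(2.8285) ≈ 9.03 dB

9.0 dB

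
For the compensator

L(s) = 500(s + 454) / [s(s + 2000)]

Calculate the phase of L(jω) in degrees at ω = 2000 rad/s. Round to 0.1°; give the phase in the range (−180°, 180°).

At s = jω = j2000:
zero (s+454): 454 + j2000 → |·| = √(454²+2000²) = √4206116 ≈ 2050.9, ∠ = arctan(2000/454) ≈ 77.21°
pole (s+2000): 2000 + j2000 → |·| = √(2000²+2000²) = √8000000 ≈ 2828.4, ∠ = arctan(2000/2000) ≈ 45.00°
pole at origin: |s| = 2000, ∠ = 90.00° (in denominator)
∠L = 77.21° − 135.00° = -57.79°

-57.8°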